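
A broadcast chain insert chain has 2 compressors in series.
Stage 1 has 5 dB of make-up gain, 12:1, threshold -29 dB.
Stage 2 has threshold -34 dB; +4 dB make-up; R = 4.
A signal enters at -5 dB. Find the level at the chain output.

-27 dB

Stage 1: -5 dB is 24 dB over -29 dB; at 12:1 that becomes 2 dB over, giving -27 dB; +5 dB make-up → -22 dB.
Stage 2: -22 dB is 12 dB over -34 dB; at 4:1 that becomes 3 dB over, giving -31 dB; +4 dB make-up → -27 dB.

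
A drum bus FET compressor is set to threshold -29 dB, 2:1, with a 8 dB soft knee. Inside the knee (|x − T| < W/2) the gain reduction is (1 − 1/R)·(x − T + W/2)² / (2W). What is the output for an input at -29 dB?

x − T + W/2 = -29 − (-29) + 4 = 4.
GR = (1 − 1/2) × 4² / 16 = 0.5 × 16 / 16 = 0.5 dB.
Output = -29 − 0.5 = -29.5 dB.

-29.5 dB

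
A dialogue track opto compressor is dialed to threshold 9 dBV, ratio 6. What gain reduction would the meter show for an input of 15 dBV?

5 dB

15 dBV exceeds the threshold by 6 dB.
A 6:1 ratio leaves 1 dB of that excess.
So the signal is attenuated by 6 − 1 = 5 dB.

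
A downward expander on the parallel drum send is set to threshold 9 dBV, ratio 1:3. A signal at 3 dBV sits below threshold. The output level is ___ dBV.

-9 dBV

The input is 6 dB below the 9 dBV threshold.
A 1:3 expander multiplies undershoot by 3: 6 × 3 = 18 dB below threshold.
Output = 9 − 18 = -9 dBV.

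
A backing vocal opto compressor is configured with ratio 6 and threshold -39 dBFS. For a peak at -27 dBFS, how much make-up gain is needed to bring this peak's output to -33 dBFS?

The peak compresses to -39 + 12/6 = -37 dBFS.
To reach -33 dBFS requires -33 − (-37) = 4 dB of make-up.

4 dB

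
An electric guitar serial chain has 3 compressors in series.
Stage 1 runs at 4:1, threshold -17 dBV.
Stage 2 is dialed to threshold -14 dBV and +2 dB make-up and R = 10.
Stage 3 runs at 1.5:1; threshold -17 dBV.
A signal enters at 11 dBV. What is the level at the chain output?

Stage 1: overshoot 28 dB → 28/4 = 7 dB → -10 dBV.
Stage 2: overshoot 4 dB → 4/10 = 0.4 dB → -13.6 dBV; +2 dB make-up → -11.6 dBV.
Stage 3: overshoot 5.4 dB → 5.4/1.5 = 3.6 dB → -13.4 dBV.

-13.4 dBV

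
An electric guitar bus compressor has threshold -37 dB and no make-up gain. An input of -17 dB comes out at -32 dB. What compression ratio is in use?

4:1

Input overshoot = -17 − (-37) = 20 dB; output overshoot = -32 − (-37) = 5 dB.
Ratio = 20 / 5 = 4.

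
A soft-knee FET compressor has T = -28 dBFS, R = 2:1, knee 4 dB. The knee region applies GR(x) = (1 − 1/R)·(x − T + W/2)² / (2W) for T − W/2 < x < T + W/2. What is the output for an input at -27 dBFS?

x − T + W/2 = -27 − (-28) + 2 = 3.
GR = (1 − 1/2) × 3² / 8 = 0.5 × 9 / 8 = 0.5625 dB.
Output = -27 − 0.5625 = -27.5625 dBFS.

-27.5625 dBFS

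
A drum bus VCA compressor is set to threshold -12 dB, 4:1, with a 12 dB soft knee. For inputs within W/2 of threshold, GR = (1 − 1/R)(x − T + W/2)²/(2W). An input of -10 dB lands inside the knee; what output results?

x − T + W/2 = -10 − (-12) + 6 = 8.
GR = (1 − 1/4) × 8² / 24 = 0.75 × 64 / 24 = 2 dB.
Output = -10 − 2 = -12 dB.

-12 dB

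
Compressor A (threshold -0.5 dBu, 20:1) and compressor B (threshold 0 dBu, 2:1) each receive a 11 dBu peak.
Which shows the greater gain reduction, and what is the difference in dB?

A: 11.5 dB over, compressed to 0.575 dB over, so 10.925 dB of GR.
B: 11 dB over, compressed to 5.5 dB over, so 5.5 dB of GR.
Difference: 5.425 dB in favour of A.

A, by 5.425 dB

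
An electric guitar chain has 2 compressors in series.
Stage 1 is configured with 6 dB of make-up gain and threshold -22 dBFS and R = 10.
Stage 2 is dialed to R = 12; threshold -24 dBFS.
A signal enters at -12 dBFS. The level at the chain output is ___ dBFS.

Stage 1: -12 dBFS is 10 dB over -22 dBFS; at 10:1 that becomes 1 dB over, giving -21 dBFS; +6 dB make-up → -15 dBFS.
Stage 2: -15 dBFS is 9 dB over -24 dBFS; at 12:1 that becomes 0.75 dB over, giving -23.25 dBFS.

-23.25 dBFS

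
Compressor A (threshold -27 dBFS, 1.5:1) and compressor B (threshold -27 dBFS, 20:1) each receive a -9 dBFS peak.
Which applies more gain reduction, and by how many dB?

B, by 11.1 dB

A: 18 dB over, compressed to 12 dB over, so 6 dB of GR.
B: 18 dB over, compressed to 0.9 dB over, so 17.1 dB of GR.
Difference: 11.1 dB in favour of B.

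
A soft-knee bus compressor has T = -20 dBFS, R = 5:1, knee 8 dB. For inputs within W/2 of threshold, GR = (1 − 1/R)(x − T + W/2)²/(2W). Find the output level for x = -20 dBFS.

-20.8 dBFS

x − T + W/2 = -20 − (-20) + 4 = 4.
GR = (1 − 1/5) × 4² / 16 = 0.8 × 16 / 16 = 0.8 dB.
Output = -20 − 0.8 = -20.8 dBFS.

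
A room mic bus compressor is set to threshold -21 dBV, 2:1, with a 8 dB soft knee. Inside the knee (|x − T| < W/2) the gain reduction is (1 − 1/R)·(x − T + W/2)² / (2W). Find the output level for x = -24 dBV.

-24.03125 dBV

x − T + W/2 = -24 − (-21) + 4 = 1.
GR = (1 − 1/2) × 1² / 16 = 0.5 × 1 / 16 = 0.03125 dB.
Output = -24 − 0.03125 = -24.03125 dBV.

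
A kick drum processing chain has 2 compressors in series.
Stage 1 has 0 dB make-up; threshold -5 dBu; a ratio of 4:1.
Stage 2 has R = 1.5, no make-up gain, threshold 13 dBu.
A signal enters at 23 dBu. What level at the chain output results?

2 dBu

Stage 1: 28 dB above -5 dBu, reduced 4:1 to 7 dB above → 2 dBu.
Stage 2: 2 dBu is at or below the 13 dBu threshold — no compression; output 2 dBu.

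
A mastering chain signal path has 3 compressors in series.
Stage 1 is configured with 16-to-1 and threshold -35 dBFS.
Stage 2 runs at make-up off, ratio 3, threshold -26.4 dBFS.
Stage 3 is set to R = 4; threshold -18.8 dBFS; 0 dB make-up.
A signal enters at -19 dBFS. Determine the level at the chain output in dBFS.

-34 dBFS

Stage 1: 16 dB above -35 dBFS, reduced 16:1 to 1 dB above → -34 dBFS.
Stage 2: below threshold (-34 ≤ -26.4); passes unchanged; output -34 dBFS.
Stage 3: -34 dBFS is at or below the -18.8 dBFS threshold — no compression; output -34 dBFS.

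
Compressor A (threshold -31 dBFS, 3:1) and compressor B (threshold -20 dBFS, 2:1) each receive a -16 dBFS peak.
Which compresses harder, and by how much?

A, by 8 dB

A: 15 dB over, compressed to 5 dB over, so 10 dB of GR.
B: 4 dB over, compressed to 2 dB over, so 2 dB of GR.
Difference: 8 dB in favour of A.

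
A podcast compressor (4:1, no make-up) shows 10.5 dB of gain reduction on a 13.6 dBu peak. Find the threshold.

-0.4 dBu

Input is 14 dB above T (since output overshoot × R = input overshoot: (3.1 − T)·4 = 13.6 − T gives T = -0.4 dBu).
Check: -0.4 + (13.6 − (-0.4))/4 = -0.4 + 3.5 = 3.1 dBu. ✓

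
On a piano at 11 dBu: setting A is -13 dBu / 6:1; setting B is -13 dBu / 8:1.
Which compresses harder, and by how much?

A: overshoot 24 dB → output overshoot 4 dB → GR 20 dB.
B: overshoot 24 dB → output overshoot 3 dB → GR 21 dB.
B applies 1 dB more gain reduction.

B, by 1 dB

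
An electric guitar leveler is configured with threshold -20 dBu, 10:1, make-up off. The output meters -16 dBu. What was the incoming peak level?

The compressed level sits -16 − (-20) = 4 dB over threshold.
Before 10:1 compression the overshoot was 4 × 10 = 40 dB, so input = -20 + 40 = 20 dBu.

20 dBu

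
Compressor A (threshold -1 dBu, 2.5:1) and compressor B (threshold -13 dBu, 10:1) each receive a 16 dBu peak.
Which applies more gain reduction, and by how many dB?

A: overshoot 17 dB → output overshoot 6.8 dB → GR 10.2 dB.
B: overshoot 29 dB → output overshoot 2.9 dB → GR 26.1 dB.
B applies 15.9 dB more gain reduction.

B, by 15.9 dB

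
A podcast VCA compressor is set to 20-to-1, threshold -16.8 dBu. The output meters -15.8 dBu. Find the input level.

3.2 dBu

The compressed level sits -15.8 − (-16.8) = 1 dB over threshold.
Input overshoot = R × output overshoot = 20 dB → input = -16.8 + 20 = 3.2 dBu.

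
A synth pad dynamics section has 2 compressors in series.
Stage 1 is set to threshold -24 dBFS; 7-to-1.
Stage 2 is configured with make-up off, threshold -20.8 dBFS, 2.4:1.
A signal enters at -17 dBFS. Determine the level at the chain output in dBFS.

Stage 1: -17 dBFS is 7 dB over -24 dBFS; at 7:1 that becomes 1 dB over, giving -23 dBFS.
Stage 2: below threshold (-23 ≤ -20.8); passes unchanged; output -23 dBFS.

-23 dBFS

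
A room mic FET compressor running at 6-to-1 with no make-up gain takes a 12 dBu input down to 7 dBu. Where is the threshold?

6 dBu

Gain reduction = 12 − 7 = 5 dB; output overshoot = GR / (R − 1) = 5 / 5 = 1 dB.
Threshold = output − output overshoot = 7 − 1 = 6 dBu.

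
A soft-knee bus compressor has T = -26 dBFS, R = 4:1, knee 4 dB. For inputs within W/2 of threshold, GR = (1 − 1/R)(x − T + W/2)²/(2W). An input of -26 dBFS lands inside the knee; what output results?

-26.375 dBFS

x − T + W/2 = -26 − (-26) + 2 = 2.
GR = (1 − 1/4) × 2² / 8 = 0.75 × 4 / 8 = 0.375 dB.
Output = -26 − 0.375 = -26.375 dBFS.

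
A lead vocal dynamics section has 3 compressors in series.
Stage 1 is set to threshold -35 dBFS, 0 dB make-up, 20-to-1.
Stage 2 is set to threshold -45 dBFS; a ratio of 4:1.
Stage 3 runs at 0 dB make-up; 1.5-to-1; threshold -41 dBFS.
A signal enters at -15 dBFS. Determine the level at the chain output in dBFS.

Stage 1: -15 dBFS is 20 dB over -35 dBFS; at 20:1 that becomes 1 dB over, giving -34 dBFS.
Stage 2: overshoot 11 dB → 11/4 = 2.75 dB → -42.25 dBFS.
Stage 3: -42.25 dBFS ≤ -41 dBFS, so stage 3 doesn't engage; output -42.25 dBFS.

-42.25 dBFS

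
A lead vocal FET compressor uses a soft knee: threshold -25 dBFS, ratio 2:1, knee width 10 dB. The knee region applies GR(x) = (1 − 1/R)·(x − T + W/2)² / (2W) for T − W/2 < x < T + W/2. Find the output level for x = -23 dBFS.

-24.225 dBFS

x − T + W/2 = -23 − (-25) + 5 = 7.
GR = (1 − 1/2) × 7² / 20 = 0.5 × 49 / 20 = 1.225 dB.
Output = -23 − 1.225 = -24.225 dBFS.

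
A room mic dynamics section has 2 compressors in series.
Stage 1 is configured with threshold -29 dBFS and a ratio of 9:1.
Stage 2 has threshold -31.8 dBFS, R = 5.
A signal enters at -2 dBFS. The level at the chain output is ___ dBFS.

Stage 1: overshoot 27 dB → 27/9 = 3 dB → -26 dBFS.
Stage 2: overshoot 5.8 dB → 5.8/5 = 1.16 dB → -30.64 dBFS.

-30.64 dBFS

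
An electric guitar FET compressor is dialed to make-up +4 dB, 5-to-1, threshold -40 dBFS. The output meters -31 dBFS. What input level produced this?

Stripping the +4 dB make-up gives -35 dBFS at the gain stage.
Post-compression overshoot = -35 − (-40) = 5 dB.
Undo the ratio: input overshoot = 5 × 5 = 25 dB, giving input = -15 dBFS.

-15 dBFS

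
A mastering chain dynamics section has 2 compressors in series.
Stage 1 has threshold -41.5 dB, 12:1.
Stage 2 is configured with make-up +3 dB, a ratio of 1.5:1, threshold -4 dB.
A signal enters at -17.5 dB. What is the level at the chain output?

Stage 1: 24 dB above -41.5 dB, reduced 12:1 to 2 dB above → -39.5 dB.
Stage 2: -39.5 dB is at or below the -4 dB threshold — no compression; make-up brings it to -36.5 dB.

-36.5 dB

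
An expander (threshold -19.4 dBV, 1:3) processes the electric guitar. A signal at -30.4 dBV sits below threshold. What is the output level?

-52.4 dBV

Below threshold, a 1:3 expander applies gain = (3−1)×(T − x) of attenuation.
(3−1) × 11 = 22 dB, so output = -30.4 − 22 = -52.4 dBV.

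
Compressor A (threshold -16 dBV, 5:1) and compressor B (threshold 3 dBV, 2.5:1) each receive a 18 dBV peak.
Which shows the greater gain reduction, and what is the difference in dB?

A, by 18.2 dB

A: overshoot 34 dB → output overshoot 6.8 dB → GR 27.2 dB.
B: overshoot 15 dB → output overshoot 6 dB → GR 9 dB.
Difference: 18.2 dB in favour of A.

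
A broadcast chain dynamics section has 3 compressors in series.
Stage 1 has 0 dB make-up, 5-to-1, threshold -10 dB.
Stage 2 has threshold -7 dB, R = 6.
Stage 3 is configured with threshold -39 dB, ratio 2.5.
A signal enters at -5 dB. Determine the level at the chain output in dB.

Stage 1: -5 dB is 5 dB over -10 dB; at 5:1 that becomes 1 dB over, giving -9 dB.
Stage 2: below threshold (-9 ≤ -7); passes unchanged; output -9 dB.
Stage 3: 30 dB above -39 dB, reduced 2.5:1 to 12 dB above → -27 dB.

-27 dB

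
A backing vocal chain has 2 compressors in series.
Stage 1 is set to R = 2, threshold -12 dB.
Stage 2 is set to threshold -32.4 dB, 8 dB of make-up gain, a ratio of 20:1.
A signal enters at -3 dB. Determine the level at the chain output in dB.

-23.155 dB

Stage 1: -3 dB is 9 dB over -12 dB; at 2:1 that becomes 4.5 dB over, giving -7.5 dB.
Stage 2: overshoot 24.9 dB → 24.9/20 = 1.245 dB → -31.155 dB; +8 dB make-up → -23.155 dB.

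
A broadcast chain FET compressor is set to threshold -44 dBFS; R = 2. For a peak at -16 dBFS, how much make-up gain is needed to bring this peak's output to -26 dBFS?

4 dB

Overshoot 28 dB → 28/2 = 14 dB after compression, so the compressed level is -44 + 14 = -30 dBFS.
Make-up = target − compressed = -26 − (-30) = 4 dB.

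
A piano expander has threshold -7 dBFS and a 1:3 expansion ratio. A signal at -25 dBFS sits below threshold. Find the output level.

Below threshold, a 1:3 expander applies gain = (3−1)×(T − x) of attenuation.
(3−1) × 18 = 36 dB, so output = -25 − 36 = -61 dBFS.

-61 dBFS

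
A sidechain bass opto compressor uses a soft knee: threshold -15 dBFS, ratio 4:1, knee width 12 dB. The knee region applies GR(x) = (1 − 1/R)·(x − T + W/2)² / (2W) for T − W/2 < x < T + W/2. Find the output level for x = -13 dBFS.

x − T + W/2 = -13 − (-15) + 6 = 8.
GR = (1 − 1/4) × 8² / 24 = 0.75 × 64 / 24 = 2 dB.
Output = -13 − 2 = -15 dBFS.

-15 dBFS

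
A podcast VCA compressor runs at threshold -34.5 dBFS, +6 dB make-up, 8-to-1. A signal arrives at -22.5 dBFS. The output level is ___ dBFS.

-27 dBFS

The input is 12 dB above the -34.5 dBFS threshold.
The 12 dB excess becomes 1.5 dB after 8:1 reduction.
Output = -34.5 + 1.5 = -33 dBFS; make-up adds 6 dB, giving -27 dBFS.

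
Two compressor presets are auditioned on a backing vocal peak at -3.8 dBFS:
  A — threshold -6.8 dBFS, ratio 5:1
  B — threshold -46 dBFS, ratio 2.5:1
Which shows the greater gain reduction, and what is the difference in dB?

B, by 22.92 dB

A: 3 dB over, compressed to 0.6 dB over, so 2.4 dB of GR.
B: 42.2 dB over, compressed to 16.88 dB over, so 25.32 dB of GR.
B applies 22.92 dB more gain reduction.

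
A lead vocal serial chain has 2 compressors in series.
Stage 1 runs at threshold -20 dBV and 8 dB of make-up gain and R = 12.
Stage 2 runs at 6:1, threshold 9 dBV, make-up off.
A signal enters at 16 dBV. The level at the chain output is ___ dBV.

Stage 1: overshoot 36 dB → 36/12 = 3 dB → -17 dBV; +8 dB make-up → -9 dBV.
Stage 2: -9 dBV is at or below the 9 dBV threshold — no compression; output -9 dBV.

-9 dBV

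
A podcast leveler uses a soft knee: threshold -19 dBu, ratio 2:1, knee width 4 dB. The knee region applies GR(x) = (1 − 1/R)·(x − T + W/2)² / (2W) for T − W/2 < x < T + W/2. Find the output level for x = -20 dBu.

x − T + W/2 = -20 − (-19) + 2 = 1.
GR = (1 − 1/2) × 1² / 8 = 0.5 × 1 / 8 = 0.0625 dB.
Output = -20 − 0.0625 = -20.0625 dBu.

-20.0625 dBu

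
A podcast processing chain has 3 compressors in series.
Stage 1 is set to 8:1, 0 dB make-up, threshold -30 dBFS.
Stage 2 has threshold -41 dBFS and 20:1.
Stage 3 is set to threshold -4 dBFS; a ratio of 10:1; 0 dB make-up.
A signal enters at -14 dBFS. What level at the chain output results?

Stage 1: -14 dBFS is 16 dB over -30 dBFS; at 8:1 that becomes 2 dB over, giving -28 dBFS.
Stage 2: -28 dBFS is 13 dB over -41 dBFS; at 20:1 that becomes 0.65 dB over, giving -40.35 dBFS.
Stage 3: -40.35 dBFS ≤ -4 dBFS, so stage 3 doesn't engage; output -40.35 dBFS.

-40.35 dBFS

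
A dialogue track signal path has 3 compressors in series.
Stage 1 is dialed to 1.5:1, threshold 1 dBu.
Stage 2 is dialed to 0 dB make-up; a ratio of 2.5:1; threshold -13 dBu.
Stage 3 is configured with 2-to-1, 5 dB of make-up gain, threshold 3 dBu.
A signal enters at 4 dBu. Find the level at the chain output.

Stage 1: 3 dB above 1 dBu, reduced 1.5:1 to 2 dB above → 3 dBu.
Stage 2: 16 dB above -13 dBu, reduced 2.5:1 to 6.4 dB above → -6.6 dBu.
Stage 3: below threshold (-6.6 ≤ 3); passes unchanged; make-up brings it to -1.6 dBu.

-1.6 dBu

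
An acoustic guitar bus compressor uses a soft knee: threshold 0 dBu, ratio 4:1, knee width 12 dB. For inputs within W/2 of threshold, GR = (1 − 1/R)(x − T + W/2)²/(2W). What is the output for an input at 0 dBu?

-1.125 dBu

x − T + W/2 = 0 − 0 + 6 = 6.
GR = (1 − 1/4) × 6² / 24 = 0.75 × 36 / 24 = 1.125 dB.
Output = 0 − 1.125 = -1.125 dBu.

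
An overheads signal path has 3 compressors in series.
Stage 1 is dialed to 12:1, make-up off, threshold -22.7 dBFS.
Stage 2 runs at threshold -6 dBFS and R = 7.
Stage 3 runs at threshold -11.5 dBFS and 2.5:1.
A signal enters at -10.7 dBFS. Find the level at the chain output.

-21.7 dBFS

Stage 1: 12 dB above -22.7 dBFS, reduced 12:1 to 1 dB above → -21.7 dBFS.
Stage 2: -21.7 dBFS is at or below the -6 dBFS threshold — no compression; output -21.7 dBFS.
Stage 3: below threshold (-21.7 ≤ -11.5); passes unchanged; output -21.7 dBFS.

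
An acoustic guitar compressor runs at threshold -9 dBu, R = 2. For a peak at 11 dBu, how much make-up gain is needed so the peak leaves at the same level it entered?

10 dB

Without make-up, output = threshold + overshoot/2 = -9 + 10 = 1 dBu.
Gap to target: 10 dB.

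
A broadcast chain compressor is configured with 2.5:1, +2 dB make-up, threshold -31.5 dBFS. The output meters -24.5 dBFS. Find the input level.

Stripping the +2 dB make-up gives -26.5 dBFS at the gain stage.
The compressed level sits -26.5 − (-31.5) = 5 dB over threshold.
Input overshoot = R × output overshoot = 12.5 dB → input = -31.5 + 12.5 = -19 dBFS.

-19 dBFS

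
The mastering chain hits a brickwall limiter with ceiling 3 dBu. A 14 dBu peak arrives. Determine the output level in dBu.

3 dBu

A brickwall limiter is an ∞:1 compressor: any input above the ceiling is clamped to 3 dBu.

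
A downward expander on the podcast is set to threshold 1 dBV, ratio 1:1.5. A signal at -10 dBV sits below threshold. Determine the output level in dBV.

The input is 11 dB below the 1 dBV threshold.
A 1:1.5 expander multiplies undershoot by 1.5: 11 × 1.5 = 16.5 dB below threshold.
Output = 1 − 16.5 = -15.5 dBV.

-15.5 dBV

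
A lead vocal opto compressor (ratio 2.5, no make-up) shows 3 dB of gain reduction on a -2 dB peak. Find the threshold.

Gain reduction = -2 − (-5) = 3 dB; output overshoot = GR / (R − 1) = 3 / 1.5 = 2 dB.
Threshold = output − output overshoot = -5 − 2 = -7 dB.

-7 dB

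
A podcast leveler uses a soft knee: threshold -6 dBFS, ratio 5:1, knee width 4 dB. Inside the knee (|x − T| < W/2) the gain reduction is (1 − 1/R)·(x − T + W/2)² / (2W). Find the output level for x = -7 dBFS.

-7.1 dBFS

x − T + W/2 = -7 − (-6) + 2 = 1.
GR = (1 − 1/5) × 1² / 8 = 0.8 × 1 / 8 = 0.1 dB.
Output = -7 − 0.1 = -7.1 dBFS.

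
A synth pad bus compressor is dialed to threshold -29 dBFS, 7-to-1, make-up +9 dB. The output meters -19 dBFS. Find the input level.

-22 dBFS

Before make-up, the level was -19 − 9 = -28 dBFS.
The compressed level sits -28 − (-29) = 1 dB over threshold.
Before 7:1 compression the overshoot was 1 × 7 = 7 dB, so input = -29 + 7 = -22 dBFS.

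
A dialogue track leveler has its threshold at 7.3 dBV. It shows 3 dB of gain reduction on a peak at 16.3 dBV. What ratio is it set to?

1.5:1

Input overshoot = 16.3 − 7.3 = 9 dB.
Output overshoot = 9 − 3 = 6 dB.
Ratio = input overshoot / output overshoot = 9 / 6 = 1.5.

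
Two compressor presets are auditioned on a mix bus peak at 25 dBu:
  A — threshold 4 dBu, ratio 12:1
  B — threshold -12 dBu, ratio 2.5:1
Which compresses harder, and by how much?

B, by 2.95 dB

A: overshoot 21 dB → output overshoot 1.75 dB → GR 19.25 dB.
B: overshoot 37 dB → output overshoot 14.8 dB → GR 22.2 dB.
Difference: 2.95 dB in favour of B.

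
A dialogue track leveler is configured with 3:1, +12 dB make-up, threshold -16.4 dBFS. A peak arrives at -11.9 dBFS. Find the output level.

-2.9 dBFS

Overshoot: -11.9 − (-16.4) = 4.5 dB.
The 4.5 dB excess becomes 1.5 dB after 3:1 reduction.
So the level is -16.4 + 1.5 = -14.9 dBFS; make-up adds 12 dB, giving -2.9 dBFS.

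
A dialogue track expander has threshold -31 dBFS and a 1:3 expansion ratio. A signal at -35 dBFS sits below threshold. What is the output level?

-43 dBFS

Below threshold, a 1:3 expander applies gain = (3−1)×(T − x) of attenuation.
(3−1) × 4 = 8 dB, so output = -35 − 8 = -43 dBFS.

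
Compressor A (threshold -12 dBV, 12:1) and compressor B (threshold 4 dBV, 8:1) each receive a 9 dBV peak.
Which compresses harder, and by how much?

A: overshoot 21 dB → output overshoot 1.75 dB → GR 19.25 dB.
B: overshoot 5 dB → output overshoot 0.625 dB → GR 4.375 dB.
A reduces 14.875 dB more.

A, by 14.875 dB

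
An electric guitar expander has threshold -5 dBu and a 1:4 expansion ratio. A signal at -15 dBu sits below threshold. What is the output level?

-45 dBu

Below threshold, a 1:4 expander applies gain = (4−1)×(T − x) of attenuation.
(4−1) × 10 = 30 dB, so output = -15 − 30 = -45 dBu.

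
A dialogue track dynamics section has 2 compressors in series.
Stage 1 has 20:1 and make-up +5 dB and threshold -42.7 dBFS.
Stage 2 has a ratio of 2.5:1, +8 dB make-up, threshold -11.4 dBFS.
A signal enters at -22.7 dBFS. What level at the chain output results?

-28.7 dBFS

Stage 1: overshoot 20 dB → 20/20 = 1 dB → -41.7 dBFS; +5 dB make-up → -36.7 dBFS.
Stage 2: -36.7 dBFS ≤ -11.4 dBFS, so stage 2 doesn't engage; make-up brings it to -28.7 dBFS.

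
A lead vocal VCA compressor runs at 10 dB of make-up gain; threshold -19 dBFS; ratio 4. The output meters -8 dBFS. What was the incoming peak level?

-15 dBFS

Stripping the +10 dB make-up gives -18 dBFS at the gain stage.
Post-compression overshoot = -18 − (-19) = 1 dB.
Before 4:1 compression the overshoot was 1 × 4 = 4 dB, so input = -19 + 4 = -15 dBFS.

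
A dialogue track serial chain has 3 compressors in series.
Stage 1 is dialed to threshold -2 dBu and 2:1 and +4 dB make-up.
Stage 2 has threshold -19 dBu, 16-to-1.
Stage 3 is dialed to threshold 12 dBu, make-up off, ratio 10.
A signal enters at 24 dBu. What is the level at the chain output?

-16.875 dBu

Stage 1: overshoot 26 dB → 26/2 = 13 dB → 11 dBu; +4 dB make-up → 15 dBu.
Stage 2: 15 dBu is 34 dB over -19 dBu; at 16:1 that becomes 2.125 dB over, giving -16.875 dBu.
Stage 3: -16.875 dBu is at or below the 12 dBu threshold — no compression; output -16.875 dBu.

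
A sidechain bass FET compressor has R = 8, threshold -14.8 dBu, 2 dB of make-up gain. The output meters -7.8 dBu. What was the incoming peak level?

25.2 dBu

Stripping the +2 dB make-up gives -9.8 dBu at the gain stage.
Post-compression overshoot = -9.8 − (-14.8) = 5 dB.
Before 8:1 compression the overshoot was 5 × 8 = 40 dB, so input = -14.8 + 40 = 25.2 dBu.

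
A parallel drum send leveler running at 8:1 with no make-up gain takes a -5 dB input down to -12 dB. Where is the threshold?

-13 dB

Input is 8 dB above T (since output overshoot × R = input overshoot: (-12 − T)·8 = -5 − T gives T = -13 dB).
Check: -13 + (-5 − (-13))/8 = -13 + 1 = -12 dB. ✓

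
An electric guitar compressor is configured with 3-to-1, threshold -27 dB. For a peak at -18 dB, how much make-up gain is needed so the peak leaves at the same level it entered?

6 dB

Overshoot 9 dB → 9/3 = 3 dB after compression, so the compressed level is -27 + 3 = -24 dB.
Make-up = target − compressed = -18 − (-24) = 6 dB.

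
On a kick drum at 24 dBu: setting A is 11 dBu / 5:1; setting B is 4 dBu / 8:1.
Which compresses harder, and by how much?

B, by 7.1 dB

A: GR = 13 − 13/5 = 10.4 dB.
B: GR = 20 − 20/8 = 17.5 dB.
B applies 7.1 dB more gain reduction.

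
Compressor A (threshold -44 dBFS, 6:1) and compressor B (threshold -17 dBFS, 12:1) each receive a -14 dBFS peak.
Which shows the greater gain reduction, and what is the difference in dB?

A: GR = 30 − 30/6 = 25 dB.
B: GR = 3 − 3/12 = 2.75 dB.
Difference: 22.25 dB in favour of A.

A, by 22.25 dB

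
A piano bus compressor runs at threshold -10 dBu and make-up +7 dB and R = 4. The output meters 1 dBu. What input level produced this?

Remove make-up: 1 − 7 = -6 dBu.
The compressed level sits -6 − (-10) = 4 dB over threshold.
Before 4:1 compression the overshoot was 4 × 4 = 16 dB, so input = -10 + 16 = 6 dBu.

6 dBu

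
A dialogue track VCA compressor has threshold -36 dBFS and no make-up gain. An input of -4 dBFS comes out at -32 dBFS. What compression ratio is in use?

Input overshoot = -4 − (-36) = 32 dB; output overshoot = -32 − (-36) = 4 dB.
Ratio = 32 / 4 = 8.

8:1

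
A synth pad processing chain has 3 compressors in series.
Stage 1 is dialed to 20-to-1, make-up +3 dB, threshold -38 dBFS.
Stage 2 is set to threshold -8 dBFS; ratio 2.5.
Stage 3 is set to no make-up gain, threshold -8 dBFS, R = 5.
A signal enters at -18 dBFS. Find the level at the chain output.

-34 dBFS

Stage 1: 20 dB above -38 dBFS, reduced 20:1 to 1 dB above → -37 dBFS; +3 dB make-up → -34 dBFS.
Stage 2: -34 dBFS ≤ -8 dBFS, so stage 2 doesn't engage; output -34 dBFS.
Stage 3: below threshold (-34 ≤ -8); passes unchanged; output -34 dBFS.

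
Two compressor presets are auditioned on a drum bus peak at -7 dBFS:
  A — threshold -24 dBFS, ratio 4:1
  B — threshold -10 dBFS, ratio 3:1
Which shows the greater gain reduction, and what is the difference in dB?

A, by 10.75 dB

A: overshoot 17 dB → output overshoot 4.25 dB → GR 12.75 dB.
B: overshoot 3 dB → output overshoot 1 dB → GR 2 dB.
A applies 10.75 dB more gain reduction.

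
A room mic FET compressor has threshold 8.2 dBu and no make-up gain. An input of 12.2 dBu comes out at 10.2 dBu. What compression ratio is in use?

Input overshoot = 12.2 − 8.2 = 4 dB; output overshoot = 10.2 − 8.2 = 2 dB.
Ratio = 4 / 2 = 2.

2:1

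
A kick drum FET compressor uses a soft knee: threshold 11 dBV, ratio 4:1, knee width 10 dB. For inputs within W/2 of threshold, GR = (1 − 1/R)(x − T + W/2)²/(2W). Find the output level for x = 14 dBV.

11.6 dBV

x − T + W/2 = 14 − 11 + 5 = 8.
GR = (1 − 1/4) × 8² / 20 = 0.75 × 64 / 20 = 2.4 dB.
Output = 14 − 2.4 = 11.6 dBV.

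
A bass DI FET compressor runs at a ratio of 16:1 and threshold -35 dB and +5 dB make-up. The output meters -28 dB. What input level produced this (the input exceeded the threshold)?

Before make-up, the level was -28 − 5 = -33 dB.
The compressed level sits -33 − (-35) = 2 dB over threshold.
Undo the ratio: input overshoot = 2 × 16 = 32 dB, giving input = -3 dB.

-3 dB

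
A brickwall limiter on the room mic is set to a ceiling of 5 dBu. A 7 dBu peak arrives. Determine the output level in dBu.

The limiter clamps the peak to its 5 dBu ceiling.

5 dBu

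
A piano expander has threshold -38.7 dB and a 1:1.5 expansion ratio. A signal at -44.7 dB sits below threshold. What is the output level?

-47.7 dB

Undershoot = (-38.7) − (-44.7) = 6 dB.
At 1:1.5, that expands to 9 dB under threshold.
Output = -38.7 − 9 = -47.7 dB.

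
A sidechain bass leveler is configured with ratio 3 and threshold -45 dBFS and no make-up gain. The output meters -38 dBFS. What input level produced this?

-24 dBFS

The compressed level sits -38 − (-45) = 7 dB over threshold.
Input overshoot = R × output overshoot = 21 dB → input = -45 + 21 = -24 dBFS.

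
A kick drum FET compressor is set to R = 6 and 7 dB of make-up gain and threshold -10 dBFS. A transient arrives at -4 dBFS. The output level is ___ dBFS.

The input is 6 dB above the -10 dBFS threshold.
6:1 compression reduces that to 6/6 = 1 dB over.
That puts the output at -9 dBFS; make-up adds 7 dB, giving -2 dBFS.

-2 dBFS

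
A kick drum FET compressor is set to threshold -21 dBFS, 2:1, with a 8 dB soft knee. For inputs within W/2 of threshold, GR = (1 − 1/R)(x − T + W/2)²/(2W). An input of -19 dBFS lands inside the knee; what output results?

-20.125 dBFS

x − T + W/2 = -19 − (-21) + 4 = 6.
GR = (1 − 1/2) × 6² / 16 = 0.5 × 36 / 16 = 1.125 dB.
Output = -19 − 1.125 = -20.125 dBFS.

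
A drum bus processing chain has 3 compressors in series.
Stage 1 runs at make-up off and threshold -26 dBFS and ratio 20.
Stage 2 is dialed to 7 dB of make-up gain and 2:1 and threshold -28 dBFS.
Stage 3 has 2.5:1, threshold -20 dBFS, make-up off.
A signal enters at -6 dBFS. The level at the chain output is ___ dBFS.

Stage 1: 20 dB above -26 dBFS, reduced 20:1 to 1 dB above → -25 dBFS.
Stage 2: 3 dB above -28 dBFS, reduced 2:1 to 1.5 dB above → -26.5 dBFS; +7 dB make-up → -19.5 dBFS.
Stage 3: overshoot 0.5 dB → 0.5/2.5 = 0.2 dB → -19.8 dBFS.

-19.8 dBFS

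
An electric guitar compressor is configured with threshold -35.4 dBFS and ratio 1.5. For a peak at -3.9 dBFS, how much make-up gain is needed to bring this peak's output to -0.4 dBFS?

The peak compresses to -35.4 + 31.5/1.5 = -14.4 dBFS.
To reach -0.4 dBFS requires -0.4 − (-14.4) = 14 dB of make-up.

14 dB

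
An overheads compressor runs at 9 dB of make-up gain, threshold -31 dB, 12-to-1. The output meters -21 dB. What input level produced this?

Remove make-up: -21 − 9 = -30 dB.
The compressed level sits -30 − (-31) = 1 dB over threshold.
Before 12:1 compression the overshoot was 1 × 12 = 12 dB, so input = -31 + 12 = -19 dB.

-19 dB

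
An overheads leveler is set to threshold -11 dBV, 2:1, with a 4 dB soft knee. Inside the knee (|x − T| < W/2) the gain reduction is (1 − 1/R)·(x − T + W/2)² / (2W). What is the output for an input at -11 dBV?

x − T + W/2 = -11 − (-11) + 2 = 2.
GR = (1 − 1/2) × 2² / 8 = 0.5 × 4 / 8 = 0.25 dB.
Output = -11 − 0.25 = -11.25 dBV.

-11.25 dBV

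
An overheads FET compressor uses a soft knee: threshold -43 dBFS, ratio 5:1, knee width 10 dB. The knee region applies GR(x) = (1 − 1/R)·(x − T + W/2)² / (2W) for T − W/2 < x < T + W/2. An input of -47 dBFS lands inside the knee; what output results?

-47.04 dBFS

x − T + W/2 = -47 − (-43) + 5 = 1.
GR = (1 − 1/5) × 1² / 20 = 0.8 × 1 / 20 = 0.04 dB.
Output = -47 − 0.04 = -47.04 dBFS.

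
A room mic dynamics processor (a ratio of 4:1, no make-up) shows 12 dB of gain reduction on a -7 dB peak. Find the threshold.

-23 dB

Let T be the threshold. Output overshoot = (input overshoot)/R, so -19 − T = (-7 − T)/4.
4·(-19 − T) = -7 − T → 3·T = -76 − (-7) = -69.
T = -69/3 = -23 dB.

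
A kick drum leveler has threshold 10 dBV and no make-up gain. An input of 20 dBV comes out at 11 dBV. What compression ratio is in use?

Input overshoot = 20 − 10 = 10 dB; output overshoot = 11 − 10 = 1 dB.
Ratio = 10 / 1 = 10.

10:1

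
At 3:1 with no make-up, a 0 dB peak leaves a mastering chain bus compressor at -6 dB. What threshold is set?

-9 dB

Gain reduction = 0 − (-6) = 6 dB; output overshoot = GR / (R − 1) = 6 / 2 = 3 dB.
Threshold = output − output overshoot = -6 − 3 = -9 dB.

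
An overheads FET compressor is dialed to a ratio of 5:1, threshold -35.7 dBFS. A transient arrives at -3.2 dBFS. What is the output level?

-3.2 dBFS sits 32.5 dB over threshold.
5:1 compression reduces that to 32.5/5 = 6.5 dB over.
That puts the output at -29.2 dBFS.

-29.2 dBFS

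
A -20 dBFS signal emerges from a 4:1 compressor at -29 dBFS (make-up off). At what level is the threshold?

-32 dBFS

Gain reduction = -20 − (-29) = 9 dB; output overshoot = GR / (R − 1) = 9 / 3 = 3 dB.
Threshold = output − output overshoot = -29 − 3 = -32 dBFS.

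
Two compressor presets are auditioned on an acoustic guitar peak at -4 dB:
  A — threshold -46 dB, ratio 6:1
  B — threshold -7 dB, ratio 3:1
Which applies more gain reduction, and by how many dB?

A, by 33 dB

A: overshoot 42 dB → output overshoot 7 dB → GR 35 dB.
B: overshoot 3 dB → output overshoot 1 dB → GR 2 dB.
Difference: 33 dB in favour of A.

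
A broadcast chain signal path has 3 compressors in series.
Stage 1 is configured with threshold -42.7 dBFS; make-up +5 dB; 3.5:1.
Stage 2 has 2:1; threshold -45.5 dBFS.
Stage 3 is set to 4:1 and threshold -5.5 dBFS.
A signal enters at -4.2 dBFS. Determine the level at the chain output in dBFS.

Stage 1: -4.2 dBFS is 38.5 dB over -42.7 dBFS; at 3.5:1 that becomes 11 dB over, giving -31.7 dBFS; +5 dB make-up → -26.7 dBFS.
Stage 2: -26.7 dBFS is 18.8 dB over -45.5 dBFS; at 2:1 that becomes 9.4 dB over, giving -36.1 dBFS.
Stage 3: below threshold (-36.1 ≤ -5.5); passes unchanged; output -36.1 dBFS.

-36.1 dBFS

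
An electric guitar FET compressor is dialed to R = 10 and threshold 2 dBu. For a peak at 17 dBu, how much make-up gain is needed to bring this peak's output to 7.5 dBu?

4 dB

Overshoot 15 dB → 15/10 = 1.5 dB after compression, so the compressed level is 2 + 1.5 = 3.5 dBu.
Make-up = target − compressed = 7.5 − 3.5 = 4 dB.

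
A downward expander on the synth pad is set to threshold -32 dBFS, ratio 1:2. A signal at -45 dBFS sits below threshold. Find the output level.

-58 dBFS

Below threshold, a 1:2 expander applies gain = (2−1)×(T − x) of attenuation.
(2−1) × 13 = 13 dB, so output = -45 − 13 = -58 dBFS.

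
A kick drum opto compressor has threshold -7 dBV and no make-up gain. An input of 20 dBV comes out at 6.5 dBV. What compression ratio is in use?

2:1

Input overshoot = 20 − (-7) = 27 dB; output overshoot = 6.5 − (-7) = 13.5 dB.
Ratio = 27 / 13.5 = 2.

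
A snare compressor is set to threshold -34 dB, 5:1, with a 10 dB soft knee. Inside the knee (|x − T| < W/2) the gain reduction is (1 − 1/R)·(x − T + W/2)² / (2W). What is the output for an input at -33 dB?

-34.44 dB

x − T + W/2 = -33 − (-34) + 5 = 6.
GR = (1 − 1/5) × 6² / 20 = 0.8 × 36 / 20 = 1.44 dB.
Output = -33 − 1.44 = -34.44 dB.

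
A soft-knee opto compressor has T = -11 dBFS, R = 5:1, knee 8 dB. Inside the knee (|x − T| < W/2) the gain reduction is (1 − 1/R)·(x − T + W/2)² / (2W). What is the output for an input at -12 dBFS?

x − T + W/2 = -12 − (-11) + 4 = 3.
GR = (1 − 1/5) × 3² / 16 = 0.8 × 9 / 16 = 0.45 dB.
Output = -12 − 0.45 = -12.45 dBFS.

-12.45 dBFS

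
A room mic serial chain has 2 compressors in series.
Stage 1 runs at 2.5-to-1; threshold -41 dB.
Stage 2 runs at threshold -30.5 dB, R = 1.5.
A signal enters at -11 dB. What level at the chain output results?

Stage 1: 30 dB above -41 dB, reduced 2.5:1 to 12 dB above → -29 dB.
Stage 2: -29 dB is 1.5 dB over -30.5 dB; at 1.5:1 that becomes 1 dB over, giving -29.5 dB.

-29.5 dB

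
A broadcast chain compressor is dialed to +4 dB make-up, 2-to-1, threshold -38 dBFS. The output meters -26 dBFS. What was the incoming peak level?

Stripping the +4 dB make-up gives -30 dBFS at the gain stage.
The compressed level sits -30 − (-38) = 8 dB over threshold.
Before 2:1 compression the overshoot was 8 × 2 = 16 dB, so input = -38 + 16 = -22 dBFS.

-22 dBFS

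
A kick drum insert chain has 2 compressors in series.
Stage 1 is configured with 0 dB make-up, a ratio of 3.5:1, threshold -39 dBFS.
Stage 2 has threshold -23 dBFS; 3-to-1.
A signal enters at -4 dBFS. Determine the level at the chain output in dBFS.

-29 dBFS

Stage 1: -4 dBFS is 35 dB over -39 dBFS; at 3.5:1 that becomes 10 dB over, giving -29 dBFS.
Stage 2: -29 dBFS ≤ -23 dBFS, so stage 2 doesn't engage; output -29 dBFS.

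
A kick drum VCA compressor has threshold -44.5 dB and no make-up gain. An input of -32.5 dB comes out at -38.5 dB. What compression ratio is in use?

2:1

Input overshoot = -32.5 − (-44.5) = 12 dB; output overshoot = -38.5 − (-44.5) = 6 dB.
Ratio = 12 / 6 = 2.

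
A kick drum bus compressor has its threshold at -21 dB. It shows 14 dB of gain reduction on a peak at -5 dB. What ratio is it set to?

8:1

Input overshoot = -5 − (-21) = 16 dB.
Output overshoot = 16 − 14 = 2 dB.
Ratio = input overshoot / output overshoot = 16 / 2 = 8.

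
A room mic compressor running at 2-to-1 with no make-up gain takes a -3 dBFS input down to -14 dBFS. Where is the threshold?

Let T be the threshold. Output overshoot = (input overshoot)/R, so -14 − T = (-3 − T)/2.
2·(-14 − T) = -3 − T → 1·T = -28 − (-3) = -25.
T = -25/1 = -25 dBFS.

-25 dBFS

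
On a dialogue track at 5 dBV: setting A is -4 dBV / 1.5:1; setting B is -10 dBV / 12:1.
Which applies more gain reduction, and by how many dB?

B, by 10.75 dB

A: overshoot 9 dB → output overshoot 6 dB → GR 3 dB.
B: overshoot 15 dB → output overshoot 1.25 dB → GR 13.75 dB.
Difference: 10.75 dB in favour of B.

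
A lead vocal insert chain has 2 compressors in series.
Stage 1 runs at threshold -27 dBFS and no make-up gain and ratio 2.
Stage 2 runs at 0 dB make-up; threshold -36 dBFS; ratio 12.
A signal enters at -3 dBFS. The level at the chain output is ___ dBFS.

Stage 1: -3 dBFS is 24 dB over -27 dBFS; at 2:1 that becomes 12 dB over, giving -15 dBFS.
Stage 2: 21 dB above -36 dBFS, reduced 12:1 to 1.75 dB above → -34.25 dBFS.

-34.25 dBFS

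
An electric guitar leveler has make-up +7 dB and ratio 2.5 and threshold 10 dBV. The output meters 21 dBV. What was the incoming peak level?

20 dBV

Stripping the +7 dB make-up gives 14 dBV at the gain stage.
The compressed level sits 14 − 10 = 4 dB over threshold.
Before 2.5:1 compression the overshoot was 4 × 2.5 = 10 dB, so input = 10 + 10 = 20 dBV.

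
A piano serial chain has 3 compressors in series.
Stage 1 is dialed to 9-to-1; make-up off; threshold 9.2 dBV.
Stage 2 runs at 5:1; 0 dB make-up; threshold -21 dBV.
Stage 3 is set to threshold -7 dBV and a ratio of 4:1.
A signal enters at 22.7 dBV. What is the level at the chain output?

-14.66 dBV

Stage 1: overshoot 13.5 dB → 13.5/9 = 1.5 dB → 10.7 dBV.
Stage 2: overshoot 31.7 dB → 31.7/5 = 6.34 dB → -14.66 dBV.
Stage 3: -14.66 dBV is at or below the -7 dBV threshold — no compression; output -14.66 dBV.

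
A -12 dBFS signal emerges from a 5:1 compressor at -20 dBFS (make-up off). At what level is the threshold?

Input is 10 dB above T (since output overshoot × R = input overshoot: (-20 − T)·5 = -12 − T gives T = -22 dBFS).
Check: -22 + (-12 − (-22))/5 = -22 + 2 = -20 dBFS. ✓

-22 dBFS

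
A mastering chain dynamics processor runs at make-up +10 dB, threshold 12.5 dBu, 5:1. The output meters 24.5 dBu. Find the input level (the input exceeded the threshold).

22.5 dBu

Stripping the +10 dB make-up gives 14.5 dBu at the gain stage.
Post-compression overshoot = 14.5 − 12.5 = 2 dB.
Undo the ratio: input overshoot = 2 × 5 = 10 dB, giving input = 22.5 dBu.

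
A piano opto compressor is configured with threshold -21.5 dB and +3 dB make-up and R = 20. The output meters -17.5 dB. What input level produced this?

-1.5 dB

Stripping the +3 dB make-up gives -20.5 dB at the gain stage.
That's 1 dB above the -21.5 dB threshold.
Undo the ratio: input overshoot = 1 × 20 = 20 dB, giving input = -1.5 dB.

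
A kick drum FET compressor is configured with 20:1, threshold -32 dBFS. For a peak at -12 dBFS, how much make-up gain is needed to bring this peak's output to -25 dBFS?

Without make-up, output = threshold + overshoot/20 = -32 + 1 = -31 dBFS.
Gap to target: 6 dB.

6 dB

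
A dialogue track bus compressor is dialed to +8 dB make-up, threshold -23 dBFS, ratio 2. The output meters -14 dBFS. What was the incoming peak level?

-21 dBFS

Stripping the +8 dB make-up gives -22 dBFS at the gain stage.
Post-compression overshoot = -22 − (-23) = 1 dB.
Input overshoot = R × output overshoot = 2 dB → input = -23 + 2 = -21 dBFS.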